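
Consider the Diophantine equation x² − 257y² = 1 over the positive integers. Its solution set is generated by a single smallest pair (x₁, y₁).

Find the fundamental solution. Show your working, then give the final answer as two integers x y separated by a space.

√257 → a₀=16, period (32); ℓ=1 odd so k=1
step 0: (16, 1)  from 16·(1,0) + (0,1)
step 1: (513, 32)  from 32·(16,1) + (1,0)
→ (513, 32).  Check: 513²=263169, 257·32²=263168, difference 1.

513 32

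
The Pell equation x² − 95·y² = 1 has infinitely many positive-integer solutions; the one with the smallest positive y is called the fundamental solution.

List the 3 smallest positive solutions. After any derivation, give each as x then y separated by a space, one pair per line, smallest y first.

39 4
3041 312
237159 24332

√95 = [9; 1,2,1,18, …], period ℓ=4 (even) → k=3
step 0: (9, 1)  from 9·(1,0) + (0,1)
…
step 2: (29, 3)  from 2·(10,1) + (9,1)
step 3: (39, 4)  from 1·(29,3) + (10,1)
→ (39, 4).  Check: 39²=1521, 95·4²=1520, difference 1.
(x_2, y_2) = (39·39 + 95·4·4, 39·4 + 4·39) = (3041, 312)
(x_3, y_3) = (39·3041 + 95·4·312, 39·312 + 4·3041) = (237159, 24332)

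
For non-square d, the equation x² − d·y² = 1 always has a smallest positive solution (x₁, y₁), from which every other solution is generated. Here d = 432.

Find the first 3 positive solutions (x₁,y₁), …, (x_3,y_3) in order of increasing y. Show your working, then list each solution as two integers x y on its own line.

1351 65
3650401 175630
9863382151 474552195

√432 → a₀=20, period (1,3,1,1,1,3,1,40); ℓ=8 even so k=7
i=0: a=20 ⇒ p=20, q=1
i=1: a=1 ⇒ p=21, q=1
i=2: a=3 ⇒ p=83, q=4
…
i=5: a=1 ⇒ p=291, q=14
i=6: a=3 ⇒ p=1060, q=51
i=7: a=1 ⇒ p=1351, q=65
fundamental: x₁=1351, y₁=65  (since 1825201 − 432·4225 = 1)
(1351+65√432)^2 = 3650401 + 175630√432
(1351+65√432)^3 = 9863382151 + 474552195√432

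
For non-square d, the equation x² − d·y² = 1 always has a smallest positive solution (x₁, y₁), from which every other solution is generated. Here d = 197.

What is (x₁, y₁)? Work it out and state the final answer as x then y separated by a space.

√197 → a₀=14, period (28); ℓ=1 odd so k=1
i=0: a=14 ⇒ p=14, q=1
i=1: a=28 ⇒ p=393, q=28
fundamental: x₁=393, y₁=28  (since 154449 − 197·784 = 1)

393 28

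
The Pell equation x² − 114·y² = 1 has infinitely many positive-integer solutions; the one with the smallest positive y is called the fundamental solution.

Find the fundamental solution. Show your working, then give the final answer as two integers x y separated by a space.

[10; 1,2,10,2,1,20] for √114; ℓ=6 ⇒ convergent index 5
i=0: a=10 ⇒ p=10, q=1
i=1: a=1 ⇒ p=11, q=1
i=2: a=2 ⇒ p=32, q=3
i=3: a=10 ⇒ p=331, q=31
i=4: a=2 ⇒ p=694, q=65
i=5: a=1 ⇒ p=1025, q=96
(x₁, y₁) = (1025, 96);  1025² − 114·96² = 1 ✓

1025 96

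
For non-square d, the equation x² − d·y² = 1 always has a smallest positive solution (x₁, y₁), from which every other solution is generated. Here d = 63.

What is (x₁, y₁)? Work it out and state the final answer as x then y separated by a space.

[7; 1,14] for √63; ℓ=2 ⇒ convergent index 1
k=0  a_k=7  p_k/q_k = 7/1
k=1  a_k=1  p_k/q_k = 8/1
fundamental: x₁=8, y₁=1  (since 64 − 63·1 = 1)

8 1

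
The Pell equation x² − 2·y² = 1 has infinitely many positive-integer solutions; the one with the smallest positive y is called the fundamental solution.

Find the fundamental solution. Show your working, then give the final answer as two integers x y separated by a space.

3 2

d=2: √d = [1; 2] (ℓ=1, odd), read p_1/q_1
k=0  a_k=1  p_k/q_k = 1/1
k=1  a_k=2  p_k/q_k = 3/2
fundamental: x₁=3, y₁=2  (since 9 − 2·4 = 1)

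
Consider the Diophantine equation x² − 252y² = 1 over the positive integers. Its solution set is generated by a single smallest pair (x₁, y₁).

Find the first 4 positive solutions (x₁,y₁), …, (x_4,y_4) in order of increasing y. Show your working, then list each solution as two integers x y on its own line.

127 8
32257 2032
8193151 516120
2081028097 131092448

√252 → a₀=15, period (1,6,1,30); ℓ=4 even so k=3
step 0: (15, 1)  from 15·(1,0) + (0,1)
step 1: (16, 1)  from 1·(15,1) + (1,0)
step 2: (111, 7)  from 6·(16,1) + (15,1)
step 3: (127, 8)  from 1·(111,7) + (16,1)
fundamental: x₁=127, y₁=8  (since 16129 − 252·64 = 1)
k=2:  x_2 = 127·127+252·8·8 = 32257,  y_2 = 127·8+8·127 = 2032
k=3:  x_3 = 127·32257+252·8·2032 = 8193151,  y_3 = 127·2032+8·32257 = 516120
k=4:  x_4 = 127·8193151+252·8·516120 = 2081028097,  y_4 = 127·516120+8·8193151 = 131092448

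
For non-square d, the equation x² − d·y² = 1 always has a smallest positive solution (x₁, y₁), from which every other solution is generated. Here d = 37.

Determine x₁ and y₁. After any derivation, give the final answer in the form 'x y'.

73 12

√37 = [6; 12, …], period ℓ=1 (odd) → k=1
k=0  a_k=6  p_k/q_k = 6/1
k=1  a_k=12  p_k/q_k = 73/12
→ (73, 12).  Check: 73²=5329, 37·12²=5328, difference 1.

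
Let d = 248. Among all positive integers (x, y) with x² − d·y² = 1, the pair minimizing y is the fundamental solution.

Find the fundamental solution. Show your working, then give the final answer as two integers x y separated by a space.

√248 = [15; 1,2,1,30, …], period ℓ=4 (even) → k=3
k=0  a_k=15  p_k/q_k = 15/1
…
k=2  a_k=2  p_k/q_k = 47/3
k=3  a_k=1  p_k/q_k = 63/4
fundamental: x₁=63, y₁=4  (since 3969 − 248·16 = 1)

63 4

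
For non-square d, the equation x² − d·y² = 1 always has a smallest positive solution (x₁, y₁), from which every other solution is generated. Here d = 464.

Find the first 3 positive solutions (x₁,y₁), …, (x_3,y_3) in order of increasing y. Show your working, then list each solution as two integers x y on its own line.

9801 455
192119201 8918910
3765920568201 174828473365

√464 = [21; 1,1,5,1,1,1,5,1,1,42, …], period ℓ=10 (even) → k=9
a_0=21:  p_0=21·1+0=21,  q_0=21·0+1=1
…
a_5=1:  p_5=1·280+237=517,  q_5=1·13+11=24
a_6=1:  p_6=1·517+280=797,  q_6=1·24+13=37
…
a_8=1:  p_8=1·4502+797=5299,  q_8=1·209+37=246
a_9=1:  p_9=1·5299+4502=9801,  q_9=1·246+209=455
fundamental: x₁=9801, y₁=455  (since 96059601 − 464·207025 = 1)
n=2: (9801,455)∘(9801,455) = (9801·9801+464·455·455, 9801·455+455·9801) = (192119201,8918910)
n=3: (192119201,8918910)∘(9801,455) = (9801·192119201+464·455·8918910, 9801·8918910+455·192119201) = (3765920568201,174828473365)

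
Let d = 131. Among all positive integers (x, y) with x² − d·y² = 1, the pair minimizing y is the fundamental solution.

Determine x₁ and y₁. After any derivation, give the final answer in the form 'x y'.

10610 927

[11; 2,4,11,4,2,22] for √131; ℓ=6 ⇒ convergent index 5
k=0  a_k=11  p_k/q_k = 11/1
k=1  a_k=2  p_k/q_k = 23/2
k=2  a_k=4  p_k/q_k = 103/9
k=3  a_k=11  p_k/q_k = 1156/101
k=4  a_k=4  p_k/q_k = 4727/413
k=5  a_k=2  p_k/q_k = 10610/927
(x₁, y₁) = (10610, 927);  10610² − 131·927² = 1 ✓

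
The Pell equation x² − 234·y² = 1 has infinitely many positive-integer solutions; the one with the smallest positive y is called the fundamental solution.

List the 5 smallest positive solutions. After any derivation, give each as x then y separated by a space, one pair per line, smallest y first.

[15; 3,2,1,2,1,2,3,30] for √234; ℓ=8 ⇒ convergent index 7
a_0=15:  p_0=15·1+0=15,  q_0=15·0+1=1
a_1=3:  p_1=3·15+1=46,  q_1=3·1+0=3
a_2=2:  p_2=2·46+15=107,  q_2=2·3+1=7
a_3=1:  p_3=1·107+46=153,  q_3=1·7+3=10
a_4=2:  p_4=2·153+107=413,  q_4=2·10+7=27
a_5=1:  p_5=1·413+153=566,  q_5=1·27+10=37
a_6=2:  p_6=2·566+413=1545,  q_6=2·37+27=101
a_7=3:  p_7=3·1545+566=5201,  q_7=3·101+37=340
→ (5201, 340).  Check: 5201²=27050401, 234·340²=27050400, difference 1.
(5201+340√234)^2 = 54100801 + 3536680√234
(5201+340√234)^3 = 562756526801 + 36788545020√234
(5201+340√234)^4 = 5853793337683201 + 382674441761360√234
(5201+340√234)^5 = 60891157735824130001 + 3980579506413121700√234

5201 340
54100801 3536680
562756526801 36788545020
5853793337683201 382674441761360
60891157735824130001 3980579506413121700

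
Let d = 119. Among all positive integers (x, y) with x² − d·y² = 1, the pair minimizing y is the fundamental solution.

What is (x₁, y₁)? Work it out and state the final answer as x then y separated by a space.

[10; 1,9,1,20] for √119; ℓ=4 ⇒ convergent index 3
i=0: a=10 ⇒ p=10, q=1
…
i=2: a=9 ⇒ p=109, q=10
i=3: a=1 ⇒ p=120, q=11
(x₁, y₁) = (120, 11);  120² − 119·11² = 1 ✓

120 11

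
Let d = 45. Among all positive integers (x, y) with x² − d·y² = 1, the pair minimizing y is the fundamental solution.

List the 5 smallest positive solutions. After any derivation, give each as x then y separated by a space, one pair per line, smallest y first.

√45 → a₀=6, period (1,2,2,2,1,12); ℓ=6 even so k=5
step 0: (6, 1)  from 6·(1,0) + (0,1)
step 1: (7, 1)  from 1·(6,1) + (1,0)
…
step 4: (114, 17)  from 2·(47,7) + (20,3)
step 5: (161, 24)  from 1·(114,17) + (47,7)
(x₁, y₁) = (161, 24);  161² − 45·24² = 1 ✓
(161+24√45)^2 = 51841 + 7728√45
(161+24√45)^3 = 16692641 + 2488392√45
(161+24√45)^4 = 5374978561 + 801254496√45
(161+24√45)^5 = 1730726404001 + 258001459320√45

161 24
51841 7728
16692641 2488392
5374978561 801254496
1730726404001 258001459320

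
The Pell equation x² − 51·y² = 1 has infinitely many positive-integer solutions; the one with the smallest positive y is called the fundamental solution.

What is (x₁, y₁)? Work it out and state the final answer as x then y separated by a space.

50 7

√51 = [7; 7,14, …], period ℓ=2 (even) → k=1
k=0  a_k=7  p_k/q_k = 7/1
k=1  a_k=7  p_k/q_k = 50/7
→ (50, 7).  Check: 50²=2500, 51·7²=2499, difference 1.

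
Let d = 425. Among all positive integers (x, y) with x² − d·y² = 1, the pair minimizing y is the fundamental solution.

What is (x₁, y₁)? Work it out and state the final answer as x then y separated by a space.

[20; 1,1,1,1,1,1,40] for √425; ℓ=7 ⇒ convergent index 13
i=0: a=20 ⇒ p=20, q=1
i=1: a=1 ⇒ p=21, q=1
…
i=3: a=1 ⇒ p=62, q=3
…
i=7: a=40 ⇒ p=10885, q=528
i=8: a=1 ⇒ p=11153, q=541
…
i=10: a=1 ⇒ p=33191, q=1610
i=11: a=1 ⇒ p=55229, q=2679
i=12: a=1 ⇒ p=88420, q=4289
i=13: a=1 ⇒ p=143649, q=6968
(x₁, y₁) = (143649, 6968);  143649² − 425·6968² = 1 ✓

143649 6968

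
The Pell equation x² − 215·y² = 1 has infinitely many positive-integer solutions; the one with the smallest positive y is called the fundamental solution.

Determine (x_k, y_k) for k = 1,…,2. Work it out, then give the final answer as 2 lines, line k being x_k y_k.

√215 → a₀=14, period (1,1,1,28); ℓ=4 even so k=3
k=0  a_k=14  p_k/q_k = 14/1
k=1  a_k=1  p_k/q_k = 15/1
k=2  a_k=1  p_k/q_k = 29/2
k=3  a_k=1  p_k/q_k = 44/3
fundamental: x₁=44, y₁=3  (since 1936 − 215·9 = 1)
k=2:  x_2 = 44·44+215·3·3 = 3871,  y_2 = 44·3+3·44 = 264

44 3
3871 264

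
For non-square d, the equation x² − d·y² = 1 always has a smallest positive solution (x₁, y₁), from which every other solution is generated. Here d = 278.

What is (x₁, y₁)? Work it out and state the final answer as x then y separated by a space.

2501 150

d=278: √d = [16; 1,2,16,2,1,32] (ℓ=6, even), read p_5/q_5
step 0: (16, 1)  from 16·(1,0) + (0,1)
…
step 4: (1684, 101)  from 2·(817,49) + (50,3)
step 5: (2501, 150)  from 1·(1684,101) + (817,49)
fundamental: x₁=2501, y₁=150  (since 6255001 − 278·22500 = 1)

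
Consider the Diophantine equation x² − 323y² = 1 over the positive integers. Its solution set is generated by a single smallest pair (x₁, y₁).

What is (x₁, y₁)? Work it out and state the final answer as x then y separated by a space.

18 1

d=323: √d = [17; 1,34] (ℓ=2, even), read p_1/q_1
k=0  a_k=17  p_k/q_k = 17/1
k=1  a_k=1  p_k/q_k = 18/1
(x₁, y₁) = (18, 1);  18² − 323·1² = 1 ✓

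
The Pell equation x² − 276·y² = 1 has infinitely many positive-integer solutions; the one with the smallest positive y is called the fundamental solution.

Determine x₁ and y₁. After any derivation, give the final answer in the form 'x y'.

√276 = [16; 1,1,1,1,2,2,2,1,1,1,1,32, …], period ℓ=12 (even) → k=11
a_0=16:  p_0=16·1+0=16,  q_0=16·0+1=1
a_1=1:  p_1=1·16+1=17,  q_1=1·1+0=1
a_2=1:  p_2=1·17+16=33,  q_2=1·1+1=2
a_3=1:  p_3=1·33+17=50,  q_3=1·2+1=3
…
a_5=2:  p_5=2·83+50=216,  q_5=2·5+3=13
…
a_7=2:  p_7=2·515+216=1246,  q_7=2·31+13=75
a_8=1:  p_8=1·1246+515=1761,  q_8=1·75+31=106
a_9=1:  p_9=1·1761+1246=3007,  q_9=1·106+75=181
a_10=1:  p_10=1·3007+1761=4768,  q_10=1·181+106=287
a_11=1:  p_11=1·4768+3007=7775,  q_11=1·287+181=468
fundamental: x₁=7775, y₁=468  (since 60450625 − 276·219024 = 1)

7775 468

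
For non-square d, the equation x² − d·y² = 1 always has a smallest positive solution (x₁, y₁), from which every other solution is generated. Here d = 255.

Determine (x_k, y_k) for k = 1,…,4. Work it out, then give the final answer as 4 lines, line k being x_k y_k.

16 1
511 32
16336 1023
522241 32704

d=255: √d = [15; 1,30] (ℓ=2, even), read p_1/q_1
step 0: (15, 1)  from 15·(1,0) + (0,1)
step 1: (16, 1)  from 1·(15,1) + (1,0)
(x₁, y₁) = (16, 1);  16² − 255·1² = 1 ✓
k=2:  x_2 = 16·16+255·1·1 = 511,  y_2 = 16·1+1·16 = 32
k=3:  x_3 = 16·511+255·1·32 = 16336,  y_3 = 16·32+1·511 = 1023
k=4:  x_4 = 16·16336+255·1·1023 = 522241,  y_4 = 16·1023+1·16336 = 32704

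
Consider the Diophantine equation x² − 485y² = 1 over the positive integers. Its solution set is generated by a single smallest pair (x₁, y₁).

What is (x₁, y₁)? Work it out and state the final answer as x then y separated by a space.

√485 → a₀=22, period (44); ℓ=1 odd so k=1
step 0: (22, 1)  from 22·(1,0) + (0,1)
step 1: (969, 44)  from 44·(22,1) + (1,0)
→ (969, 44).  Check: 969²=938961, 485·44²=938960, difference 1.

969 44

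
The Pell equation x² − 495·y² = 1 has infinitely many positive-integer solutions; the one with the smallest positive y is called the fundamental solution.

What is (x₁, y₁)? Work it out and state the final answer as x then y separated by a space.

√495 = [22; 4,44, …], period ℓ=2 (even) → k=1
step 0: (22, 1)  from 22·(1,0) + (0,1)
step 1: (89, 4)  from 4·(22,1) + (1,0)
→ (89, 4).  Check: 89²=7921, 495·4²=7920, difference 1.

89 4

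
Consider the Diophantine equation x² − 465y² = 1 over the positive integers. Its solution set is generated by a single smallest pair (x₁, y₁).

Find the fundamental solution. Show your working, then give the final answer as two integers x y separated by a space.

[21; 1,1,3,2,2,2,3,1,1,42] for √465; ℓ=10 ⇒ convergent index 9
step 0: (21, 1)  from 21·(1,0) + (0,1)
step 1: (22, 1)  from 1·(21,1) + (1,0)
step 2: (43, 2)  from 1·(22,1) + (21,1)
step 3: (151, 7)  from 3·(43,2) + (22,1)
step 4: (345, 16)  from 2·(151,7) + (43,2)
step 5: (841, 39)  from 2·(345,16) + (151,7)
step 6: (2027, 94)  from 2·(841,39) + (345,16)
step 7: (6922, 321)  from 3·(2027,94) + (841,39)
step 8: (8949, 415)  from 1·(6922,321) + (2027,94)
step 9: (15871, 736)  from 1·(8949,415) + (6922,321)
(x₁, y₁) = (15871, 736);  15871² − 465·736² = 1 ✓

15871 736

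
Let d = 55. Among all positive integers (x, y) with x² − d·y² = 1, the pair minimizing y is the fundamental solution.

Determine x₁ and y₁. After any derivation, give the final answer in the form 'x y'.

d=55: √d = [7; 2,2,2,14] (ℓ=4, even), read p_3/q_3
a_0=7:  p_0=7·1+0=7,  q_0=7·0+1=1
a_1=2:  p_1=2·7+1=15,  q_1=2·1+0=2
a_2=2:  p_2=2·15+7=37,  q_2=2·2+1=5
a_3=2:  p_3=2·37+15=89,  q_3=2·5+2=12
→ (89, 12).  Check: 89²=7921, 55·12²=7920, difference 1.

89 12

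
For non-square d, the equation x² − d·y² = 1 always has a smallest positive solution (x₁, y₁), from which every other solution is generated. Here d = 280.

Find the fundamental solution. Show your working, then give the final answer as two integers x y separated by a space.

251 15

√280 → a₀=16, period (1,2,1,2,1,32); ℓ=6 even so k=5
a_0=16:  p_0=16·1+0=16,  q_0=16·0+1=1
…
a_2=2:  p_2=2·17+16=50,  q_2=2·1+1=3
a_3=1:  p_3=1·50+17=67,  q_3=1·3+1=4
a_4=2:  p_4=2·67+50=184,  q_4=2·4+3=11
a_5=1:  p_5=1·184+67=251,  q_5=1·11+4=15
→ (251, 15).  Check: 251²=63001, 280·15²=63000, difference 1.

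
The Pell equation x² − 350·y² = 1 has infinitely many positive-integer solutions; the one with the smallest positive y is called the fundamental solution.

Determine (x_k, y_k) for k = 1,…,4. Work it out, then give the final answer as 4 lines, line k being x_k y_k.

449 24
403201 21552
362074049 19353672
325142092801 17379575904

d=350: √d = [18; 1,2,2,2,1,36] (ℓ=6, even), read p_5/q_5
step 0: (18, 1)  from 18·(1,0) + (0,1)
…
step 4: (318, 17)  from 2·(131,7) + (56,3)
step 5: (449, 24)  from 1·(318,17) + (131,7)
fundamental: x₁=449, y₁=24  (since 201601 − 350·576 = 1)
n=2: (449,24)∘(449,24) = (449·449+350·24·24, 449·24+24·449) = (403201,21552)
n=3: (403201,21552)∘(449,24) = (449·403201+350·24·21552, 449·21552+24·403201) = (362074049,19353672)
n=4: (362074049,19353672)∘(449,24) = (449·362074049+350·24·19353672, 449·19353672+24·362074049) = (325142092801,17379575904)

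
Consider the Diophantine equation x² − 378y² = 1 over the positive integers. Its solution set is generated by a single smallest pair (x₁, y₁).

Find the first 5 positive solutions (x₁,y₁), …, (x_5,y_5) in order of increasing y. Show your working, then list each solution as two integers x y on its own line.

8749 450
153090001 7874100
2678768828749 137781001350
46873096812360001 2410891953748200
820185445343906468749 42185787268905002250

√378 → a₀=19, period (2,3,1,4,1,3,2,38); ℓ=8 even so k=7
k=0  a_k=19  p_k/q_k = 19/1
…
k=3  a_k=1  p_k/q_k = 175/9
…
k=6  a_k=3  p_k/q_k = 3869/199
k=7  a_k=2  p_k/q_k = 8749/450
fundamental: x₁=8749, y₁=450  (since 76545001 − 378·202500 = 1)
n=2: (8749,450)∘(8749,450) = (8749·8749+378·450·450, 8749·450+450·8749) = (153090001,7874100)
n=3: (153090001,7874100)∘(8749,450) = (8749·153090001+378·450·7874100, 8749·7874100+450·153090001) = (2678768828749,137781001350)
n=4: (2678768828749,137781001350)∘(8749,450) = (8749·2678768828749+378·450·137781001350, 8749·137781001350+450·2678768828749) = (46873096812360001,2410891953748200)
n=5: (46873096812360001,2410891953748200)∘(8749,450) = (8749·46873096812360001+378·450·2410891953748200, 8749·2410891953748200+450·46873096812360001) = (820185445343906468749,42185787268905002250)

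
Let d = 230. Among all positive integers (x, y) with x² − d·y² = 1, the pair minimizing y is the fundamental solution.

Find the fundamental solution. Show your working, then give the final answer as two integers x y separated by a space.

91 6

√230 → a₀=15, period (6,30); ℓ=2 even so k=1
step 0: (15, 1)  from 15·(1,0) + (0,1)
step 1: (91, 6)  from 6·(15,1) + (1,0)
(x₁, y₁) = (91, 6);  91² − 230·6² = 1 ✓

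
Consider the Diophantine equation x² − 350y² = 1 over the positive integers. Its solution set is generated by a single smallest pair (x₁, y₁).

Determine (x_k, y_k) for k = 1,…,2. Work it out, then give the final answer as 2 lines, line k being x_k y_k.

449 24
403201 21552

[18; 1,2,2,2,1,36] for √350; ℓ=6 ⇒ convergent index 5
a_0=18:  p_0=18·1+0=18,  q_0=18·0+1=1
a_1=1:  p_1=1·18+1=19,  q_1=1·1+0=1
a_2=2:  p_2=2·19+18=56,  q_2=2·1+1=3
a_3=2:  p_3=2·56+19=131,  q_3=2·3+1=7
a_4=2:  p_4=2·131+56=318,  q_4=2·7+3=17
a_5=1:  p_5=1·318+131=449,  q_5=1·17+7=24
(x₁, y₁) = (449, 24);  449² − 350·24² = 1 ✓
(x_2, y_2) = (449·449 + 350·24·24, 449·24 + 24·449) = (403201, 21552)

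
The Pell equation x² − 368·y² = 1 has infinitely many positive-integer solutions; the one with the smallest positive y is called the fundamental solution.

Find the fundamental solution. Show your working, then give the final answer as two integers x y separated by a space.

d=368: √d = [19; 5,2,5,38] (ℓ=4, even), read p_3/q_3
k=0  a_k=19  p_k/q_k = 19/1
…
k=2  a_k=2  p_k/q_k = 211/11
k=3  a_k=5  p_k/q_k = 1151/60
fundamental: x₁=1151, y₁=60  (since 1324801 − 368·3600 = 1)

1151 60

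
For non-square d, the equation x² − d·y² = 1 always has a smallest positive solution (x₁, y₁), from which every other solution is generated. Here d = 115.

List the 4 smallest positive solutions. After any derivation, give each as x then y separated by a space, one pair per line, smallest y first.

1126 105
2535751 236460
5710510126 532507815
12860066268001 1199207362920

√115 → a₀=10, period (1,2,1,1,1,1,1,2,1,20); ℓ=10 even so k=9
i=0: a=10 ⇒ p=10, q=1
i=1: a=1 ⇒ p=11, q=1
…
i=3: a=1 ⇒ p=43, q=4
i=4: a=1 ⇒ p=75, q=7
…
i=6: a=1 ⇒ p=193, q=18
…
i=8: a=2 ⇒ p=815, q=76
i=9: a=1 ⇒ p=1126, q=105
(x₁, y₁) = (1126, 105);  1126² − 115·105² = 1 ✓
(x_2, y_2) = (1126·1126 + 115·105·105, 1126·105 + 105·1126) = (2535751, 236460)
(x_3, y_3) = (1126·2535751 + 115·105·236460, 1126·236460 + 105·2535751) = (5710510126, 532507815)
(x_4, y_4) = (1126·5710510126 + 115·105·532507815, 1126·532507815 + 105·5710510126) = (12860066268001, 1199207362920)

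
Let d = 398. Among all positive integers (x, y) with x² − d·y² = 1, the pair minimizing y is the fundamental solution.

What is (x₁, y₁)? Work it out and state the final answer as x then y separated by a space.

399 20

d=398: √d = [19; 1,18,1,38] (ℓ=4, even), read p_3/q_3
a_0=19:  p_0=19·1+0=19,  q_0=19·0+1=1
a_1=1:  p_1=1·19+1=20,  q_1=1·1+0=1
a_2=18:  p_2=18·20+19=379,  q_2=18·1+1=19
a_3=1:  p_3=1·379+20=399,  q_3=1·19+1=20
(x₁, y₁) = (399, 20);  399² − 398·20² = 1 ✓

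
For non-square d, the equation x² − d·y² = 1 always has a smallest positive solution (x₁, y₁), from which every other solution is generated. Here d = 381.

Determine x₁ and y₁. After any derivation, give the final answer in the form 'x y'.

√381 = [19; 1,1,12,1,1,38, …], period ℓ=6 (even) → k=5
a_0=19:  p_0=19·1+0=19,  q_0=19·0+1=1
…
a_4=1:  p_4=1·488+39=527,  q_4=1·25+2=27
a_5=1:  p_5=1·527+488=1015,  q_5=1·27+25=52
fundamental: x₁=1015, y₁=52  (since 1030225 − 381·2704 = 1)

1015 52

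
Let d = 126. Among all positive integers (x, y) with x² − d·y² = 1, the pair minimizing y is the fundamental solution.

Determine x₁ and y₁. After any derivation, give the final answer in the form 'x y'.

449 40

[11; 4,2,4,22] for √126; ℓ=4 ⇒ convergent index 3
k=0  a_k=11  p_k/q_k = 11/1
k=1  a_k=4  p_k/q_k = 45/4
k=2  a_k=2  p_k/q_k = 101/9
k=3  a_k=4  p_k/q_k = 449/40
→ (449, 40).  Check: 449²=201601, 126·40²=201600, difference 1.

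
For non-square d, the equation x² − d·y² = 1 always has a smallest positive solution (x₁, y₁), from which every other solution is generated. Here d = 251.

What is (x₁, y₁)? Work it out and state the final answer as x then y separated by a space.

3674890 231957

√251 = [15; 1,5,2,1,2,…,5,1,30, …], period ℓ=14 (even) → k=13
a_0=15:  p_0=15·1+0=15,  q_0=15·0+1=1
…
a_2=5:  p_2=5·16+15=95,  q_2=5·1+1=6
…
a_4=1:  p_4=1·206+95=301,  q_4=1·13+6=19
a_5=2:  p_5=2·301+206=808,  q_5=2·19+13=51
a_6=2:  p_6=2·808+301=1917,  q_6=2·51+19=121
…
a_8=2:  p_8=2·29563+1917=61043,  q_8=2·1866+121=3853
a_9=2:  p_9=2·61043+29563=151649,  q_9=2·3853+1866=9572
…
a_11=2:  p_11=2·212692+151649=577033,  q_11=2·13425+9572=36422
a_12=5:  p_12=5·577033+212692=3097857,  q_12=5·36422+13425=195535
a_13=1:  p_13=1·3097857+577033=3674890,  q_13=1·195535+36422=231957
→ (3674890, 231957).  Check: 3674890²=13504816512100, 251·231957²=13504816512099, difference 1.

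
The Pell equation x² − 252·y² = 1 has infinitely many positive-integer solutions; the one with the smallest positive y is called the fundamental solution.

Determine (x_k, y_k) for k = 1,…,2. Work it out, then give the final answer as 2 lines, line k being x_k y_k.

127 8
32257 2032

√252 = [15; 1,6,1,30, …], period ℓ=4 (even) → k=3
a_0=15:  p_0=15·1+0=15,  q_0=15·0+1=1
a_1=1:  p_1=1·15+1=16,  q_1=1·1+0=1
a_2=6:  p_2=6·16+15=111,  q_2=6·1+1=7
a_3=1:  p_3=1·111+16=127,  q_3=1·7+1=8
fundamental: x₁=127, y₁=8  (since 16129 − 252·64 = 1)
(127+8√252)^2 = 32257 + 2032√252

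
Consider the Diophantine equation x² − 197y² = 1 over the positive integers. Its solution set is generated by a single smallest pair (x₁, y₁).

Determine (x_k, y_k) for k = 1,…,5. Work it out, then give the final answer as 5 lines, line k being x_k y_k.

393 28
308897 22008
242792649 17298260
190834713217 13596410352
149995841795913 10686761238412

√197 → a₀=14, period (28); ℓ=1 odd so k=1
step 0: (14, 1)  from 14·(1,0) + (0,1)
step 1: (393, 28)  from 28·(14,1) + (1,0)
fundamental: x₁=393, y₁=28  (since 154449 − 197·784 = 1)
(x_2, y_2) = (393·393 + 197·28·28, 393·28 + 28·393) = (308897, 22008)
(x_3, y_3) = (393·308897 + 197·28·22008, 393·22008 + 28·308897) = (242792649, 17298260)
(x_4, y_4) = (393·242792649 + 197·28·17298260, 393·17298260 + 28·242792649) = (190834713217, 13596410352)
(x_5, y_5) = (393·190834713217 + 197·28·13596410352, 393·13596410352 + 28·190834713217) = (149995841795913, 10686761238412)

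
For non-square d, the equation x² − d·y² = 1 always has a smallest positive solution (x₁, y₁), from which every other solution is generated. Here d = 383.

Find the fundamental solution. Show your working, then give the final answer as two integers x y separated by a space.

18768 959

√383 = [19; 1,1,3,19,3,1,1,38, …], period ℓ=8 (even) → k=7
a_0=19:  p_0=19·1+0=19,  q_0=19·0+1=1
a_1=1:  p_1=1·19+1=20,  q_1=1·1+0=1
a_2=1:  p_2=1·20+19=39,  q_2=1·1+1=2
…
a_5=3:  p_5=3·2642+137=8063,  q_5=3·135+7=412
a_6=1:  p_6=1·8063+2642=10705,  q_6=1·412+135=547
a_7=1:  p_7=1·10705+8063=18768,  q_7=1·547+412=959
fundamental: x₁=18768, y₁=959  (since 352237824 − 383·919681 = 1)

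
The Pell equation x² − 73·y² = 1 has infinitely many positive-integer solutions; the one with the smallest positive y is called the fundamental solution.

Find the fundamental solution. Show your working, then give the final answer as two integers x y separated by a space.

[8; 1,1,5,5,1,1,16] for √73; ℓ=7 ⇒ convergent index 13
a_0=8:  p_0=8·1+0=8,  q_0=8·0+1=1
…
a_2=1:  p_2=1·9+8=17,  q_2=1·1+1=2
a_3=5:  p_3=5·17+9=94,  q_3=5·2+1=11
a_4=5:  p_4=5·94+17=487,  q_4=5·11+2=57
a_5=1:  p_5=1·487+94=581,  q_5=1·57+11=68
…
a_8=1:  p_8=1·17669+1068=18737,  q_8=1·2068+125=2193
…
a_12=1:  p_12=1·1040241+200767=1241008,  q_12=1·121751+23498=145249
a_13=1:  p_13=1·1241008+1040241=2281249,  q_13=1·145249+121751=267000
fundamental: x₁=2281249, y₁=267000  (since 5204097000001 − 73·71289000000 = 1)

2281249 267000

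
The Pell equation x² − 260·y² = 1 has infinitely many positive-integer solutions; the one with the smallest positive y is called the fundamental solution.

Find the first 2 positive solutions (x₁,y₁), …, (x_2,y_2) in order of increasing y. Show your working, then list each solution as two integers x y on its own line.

129 8
33281 2064

√260 → a₀=16, period (8,32); ℓ=2 even so k=1
k=0  a_k=16  p_k/q_k = 16/1
k=1  a_k=8  p_k/q_k = 129/8
→ (129, 8).  Check: 129²=16641, 260·8²=16640, difference 1.
k=2:  x_2 = 129·129+260·8·8 = 33281,  y_2 = 129·8+8·129 = 2064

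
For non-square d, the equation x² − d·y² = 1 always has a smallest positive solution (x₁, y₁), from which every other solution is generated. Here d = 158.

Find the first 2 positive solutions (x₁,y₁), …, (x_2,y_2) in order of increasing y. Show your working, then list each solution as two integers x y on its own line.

7743 616
119908097 9539376

√158 = [12; 1,1,3,12,3,1,1,24, …], period ℓ=8 (even) → k=7
step 0: (12, 1)  from 12·(1,0) + (0,1)
step 1: (13, 1)  from 1·(12,1) + (1,0)
…
step 6: (4412, 351)  from 1·(3331,265) + (1081,86)
step 7: (7743, 616)  from 1·(4412,351) + (3331,265)
(x₁, y₁) = (7743, 616);  7743² − 158·616² = 1 ✓
(x_2, y_2) = (7743·7743 + 158·616·616, 7743·616 + 616·7743) = (119908097, 9539376)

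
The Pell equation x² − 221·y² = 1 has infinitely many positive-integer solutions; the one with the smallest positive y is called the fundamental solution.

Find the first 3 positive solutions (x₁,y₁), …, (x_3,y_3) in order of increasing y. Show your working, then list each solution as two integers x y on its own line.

d=221: √d = [14; 1,6,2,6,1,28] (ℓ=6, even), read p_5/q_5
a_0=14:  p_0=14·1+0=14,  q_0=14·0+1=1
a_1=1:  p_1=1·14+1=15,  q_1=1·1+0=1
a_2=6:  p_2=6·15+14=104,  q_2=6·1+1=7
a_3=2:  p_3=2·104+15=223,  q_3=2·7+1=15
a_4=6:  p_4=6·223+104=1442,  q_4=6·15+7=97
a_5=1:  p_5=1·1442+223=1665,  q_5=1·97+15=112
(x₁, y₁) = (1665, 112);  1665² − 221·112² = 1 ✓
n=2: (1665,112)∘(1665,112) = (1665·1665+221·112·112, 1665·112+112·1665) = (5544449,372960)
n=3: (5544449,372960)∘(1665,112) = (1665·5544449+221·112·372960, 1665·372960+112·5544449) = (18463013505,1241956688)

1665 112
5544449 372960
18463013505 1241956688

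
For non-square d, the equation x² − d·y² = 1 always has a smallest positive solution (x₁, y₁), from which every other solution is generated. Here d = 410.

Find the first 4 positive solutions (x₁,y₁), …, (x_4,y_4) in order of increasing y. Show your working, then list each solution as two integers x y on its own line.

√410 = [20; 4,40, …], period ℓ=2 (even) → k=1
k=0  a_k=20  p_k/q_k = 20/1
k=1  a_k=4  p_k/q_k = 81/4
(x₁, y₁) = (81, 4);  81² − 410·4² = 1 ✓
(x_2, y_2) = (81·81 + 410·4·4, 81·4 + 4·81) = (13121, 648)
(x_3, y_3) = (81·13121 + 410·4·648, 81·648 + 4·13121) = (2125521, 104972)
(x_4, y_4) = (81·2125521 + 410·4·104972, 81·104972 + 4·2125521) = (344321281, 17004816)

81 4
13121 648
2125521 104972
344321281 17004816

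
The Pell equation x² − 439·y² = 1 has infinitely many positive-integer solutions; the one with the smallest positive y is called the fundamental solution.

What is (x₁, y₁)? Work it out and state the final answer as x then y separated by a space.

[20; 1,19,1,40] for √439; ℓ=4 ⇒ convergent index 3
step 0: (20, 1)  from 20·(1,0) + (0,1)
…
step 2: (419, 20)  from 19·(21,1) + (20,1)
step 3: (440, 21)  from 1·(419,20) + (21,1)
fundamental: x₁=440, y₁=21  (since 193600 − 439·441 = 1)

440 21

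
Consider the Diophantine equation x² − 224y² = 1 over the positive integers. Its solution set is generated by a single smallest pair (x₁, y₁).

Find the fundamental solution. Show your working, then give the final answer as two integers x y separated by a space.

√224 → a₀=14, period (1,28); ℓ=2 even so k=1
i=0: a=14 ⇒ p=14, q=1
i=1: a=1 ⇒ p=15, q=1
(x₁, y₁) = (15, 1);  15² − 224·1² = 1 ✓

15 1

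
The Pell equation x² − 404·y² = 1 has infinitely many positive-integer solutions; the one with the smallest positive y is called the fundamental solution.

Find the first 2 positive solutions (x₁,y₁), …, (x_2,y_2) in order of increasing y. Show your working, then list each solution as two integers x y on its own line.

√404 → a₀=20, period (10,40); ℓ=2 even so k=1
k=0  a_k=20  p_k/q_k = 20/1
k=1  a_k=10  p_k/q_k = 201/10
fundamental: x₁=201, y₁=10  (since 40401 − 404·100 = 1)
k=2:  x_2 = 201·201+404·10·10 = 80801,  y_2 = 201·10+10·201 = 4020

201 10
80801 4020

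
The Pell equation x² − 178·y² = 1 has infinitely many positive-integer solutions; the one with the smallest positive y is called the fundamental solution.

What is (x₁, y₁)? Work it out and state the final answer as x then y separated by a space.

1601 120

d=178: √d = [13; 2,1,12,1,2,26] (ℓ=6, even), read p_5/q_5
i=0: a=13 ⇒ p=13, q=1
i=1: a=2 ⇒ p=27, q=2
i=2: a=1 ⇒ p=40, q=3
i=3: a=12 ⇒ p=507, q=38
i=4: a=1 ⇒ p=547, q=41
i=5: a=2 ⇒ p=1601, q=120
→ (1601, 120).  Check: 1601²=2563201, 178·120²=2563200, difference 1.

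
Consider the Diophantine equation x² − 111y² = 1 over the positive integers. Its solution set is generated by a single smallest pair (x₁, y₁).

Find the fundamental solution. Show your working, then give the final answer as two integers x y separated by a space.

[10; 1,1,6,1,1,20] for √111; ℓ=6 ⇒ convergent index 5
a_0=10:  p_0=10·1+0=10,  q_0=10·0+1=1
a_1=1:  p_1=1·10+1=11,  q_1=1·1+0=1
a_2=1:  p_2=1·11+10=21,  q_2=1·1+1=2
…
a_4=1:  p_4=1·137+21=158,  q_4=1·13+2=15
a_5=1:  p_5=1·158+137=295,  q_5=1·15+13=28
fundamental: x₁=295, y₁=28  (since 87025 − 111·784 = 1)

295 28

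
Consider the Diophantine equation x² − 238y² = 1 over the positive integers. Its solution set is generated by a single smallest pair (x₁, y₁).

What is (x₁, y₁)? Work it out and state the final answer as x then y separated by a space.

√238 = [15; 2,2,1,14,1,2,2,30, …], period ℓ=8 (even) → k=7
k=0  a_k=15  p_k/q_k = 15/1
k=1  a_k=2  p_k/q_k = 31/2
k=2  a_k=2  p_k/q_k = 77/5
k=3  a_k=1  p_k/q_k = 108/7
k=4  a_k=14  p_k/q_k = 1589/103
…
k=6  a_k=2  p_k/q_k = 4983/323
k=7  a_k=2  p_k/q_k = 11663/756
(x₁, y₁) = (11663, 756);  11663² − 238·756² = 1 ✓

11663 756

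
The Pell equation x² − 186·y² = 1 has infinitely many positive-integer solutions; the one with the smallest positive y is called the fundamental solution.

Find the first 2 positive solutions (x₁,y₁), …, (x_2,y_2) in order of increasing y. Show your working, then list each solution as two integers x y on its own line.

√186 = [13; 1,1,1,3,4,3,1,1,1,26, …], period ℓ=10 (even) → k=9
a_0=13:  p_0=13·1+0=13,  q_0=13·0+1=1
a_1=1:  p_1=1·13+1=14,  q_1=1·1+0=1
a_2=1:  p_2=1·14+13=27,  q_2=1·1+1=2
a_3=1:  p_3=1·27+14=41,  q_3=1·2+1=3
a_4=3:  p_4=3·41+27=150,  q_4=3·3+2=11
a_5=4:  p_5=4·150+41=641,  q_5=4·11+3=47
…
a_7=1:  p_7=1·2073+641=2714,  q_7=1·152+47=199
a_8=1:  p_8=1·2714+2073=4787,  q_8=1·199+152=351
a_9=1:  p_9=1·4787+2714=7501,  q_9=1·351+199=550
fundamental: x₁=7501, y₁=550  (since 56265001 − 186·302500 = 1)
n=2: (7501,550)∘(7501,550) = (7501·7501+186·550·550, 7501·550+550·7501) = (112530001,8251100)

7501 550
112530001 8251100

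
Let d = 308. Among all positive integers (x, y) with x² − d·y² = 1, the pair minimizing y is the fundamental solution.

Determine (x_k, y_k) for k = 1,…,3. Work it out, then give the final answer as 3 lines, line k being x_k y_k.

d=308: √d = [17; 1,1,4,1,1,34] (ℓ=6, even), read p_5/q_5
a_0=17:  p_0=17·1+0=17,  q_0=17·0+1=1
a_1=1:  p_1=1·17+1=18,  q_1=1·1+0=1
…
a_4=1:  p_4=1·158+35=193,  q_4=1·9+2=11
a_5=1:  p_5=1·193+158=351,  q_5=1·11+9=20
fundamental: x₁=351, y₁=20  (since 123201 − 308·400 = 1)
(351+20√308)^2 = 246401 + 14040√308
(351+20√308)^3 = 172973151 + 9856060√308

351 20
246401 14040
172973151 9856060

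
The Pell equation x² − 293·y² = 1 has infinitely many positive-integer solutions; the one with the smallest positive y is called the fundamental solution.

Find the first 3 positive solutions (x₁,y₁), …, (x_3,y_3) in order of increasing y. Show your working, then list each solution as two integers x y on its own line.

√293 = [17; 8,1,1,8,34, …], period ℓ=5 (odd) → k=9
i=0: a=17 ⇒ p=17, q=1
…
i=3: a=1 ⇒ p=291, q=17
…
i=8: a=1 ⇒ p=1444507, q=84389
i=9: a=8 ⇒ p=12320649, q=719780
(x₁, y₁) = (12320649, 719780);  12320649² − 293·719780² = 1 ✓
k=2:  x_2 = 12320649·12320649+293·719780·719780 = 303596783562401,  y_2 = 12320649·719780+719780·12320649 = 17736313474440
k=3:  x_3 = 12320649·303596783562401+293·719780·17736313474440 = 7481018815602612315849,  y_3 = 12320649·17736313474440+719780·303596783562401 = 437045785745090703340

12320649 719780
303596783562401 17736313474440
7481018815602612315849 437045785745090703340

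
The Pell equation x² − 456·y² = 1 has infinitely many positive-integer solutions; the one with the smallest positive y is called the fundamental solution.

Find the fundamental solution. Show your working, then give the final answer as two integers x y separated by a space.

d=456: √d = [21; 2,1,4,1,2,42] (ℓ=6, even), read p_5/q_5
i=0: a=21 ⇒ p=21, q=1
i=1: a=2 ⇒ p=43, q=2
i=2: a=1 ⇒ p=64, q=3
…
i=4: a=1 ⇒ p=363, q=17
i=5: a=2 ⇒ p=1025, q=48
→ (1025, 48).  Check: 1025²=1050625, 456·48²=1050624, difference 1.

1025 48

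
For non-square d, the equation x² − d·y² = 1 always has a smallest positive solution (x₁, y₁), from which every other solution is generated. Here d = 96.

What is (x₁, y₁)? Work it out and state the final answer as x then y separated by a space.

49 5

√96 → a₀=9, period (1,3,1,18); ℓ=4 even so k=3
k=0  a_k=9  p_k/q_k = 9/1
k=1  a_k=1  p_k/q_k = 10/1
k=2  a_k=3  p_k/q_k = 39/4
k=3  a_k=1  p_k/q_k = 49/5
fundamental: x₁=49, y₁=5  (since 2401 − 96·25 = 1)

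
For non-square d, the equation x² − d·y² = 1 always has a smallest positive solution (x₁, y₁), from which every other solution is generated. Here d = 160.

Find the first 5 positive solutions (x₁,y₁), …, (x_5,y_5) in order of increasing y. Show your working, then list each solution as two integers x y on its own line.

721 57
1039681 82194
1499219281 118523691
2161873163521 170911080228
3117419602578001 246453659165085

√160 → a₀=12, period (1,1,1,5,1,1,1,24); ℓ=8 even so k=7
a_0=12:  p_0=12·1+0=12,  q_0=12·0+1=1
…
a_3=1:  p_3=1·25+13=38,  q_3=1·2+1=3
…
a_6=1:  p_6=1·253+215=468,  q_6=1·20+17=37
a_7=1:  p_7=1·468+253=721,  q_7=1·37+20=57
(x₁, y₁) = (721, 57);  721² − 160·57² = 1 ✓
k=2:  x_2 = 721·721+160·57·57 = 1039681,  y_2 = 721·57+57·721 = 82194
k=3:  x_3 = 721·1039681+160·57·82194 = 1499219281,  y_3 = 721·82194+57·1039681 = 118523691
k=4:  x_4 = 721·1499219281+160·57·118523691 = 2161873163521,  y_4 = 721·118523691+57·1499219281 = 170911080228
k=5:  x_5 = 721·2161873163521+160·57·170911080228 = 3117419602578001,  y_5 = 721·170911080228+57·2161873163521 = 246453659165085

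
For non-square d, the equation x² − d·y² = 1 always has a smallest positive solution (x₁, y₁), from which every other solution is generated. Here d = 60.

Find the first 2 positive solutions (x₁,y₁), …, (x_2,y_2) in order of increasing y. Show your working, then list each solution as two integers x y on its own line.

d=60: √d = [7; 1,2,1,14] (ℓ=4, even), read p_3/q_3
step 0: (7, 1)  from 7·(1,0) + (0,1)
step 1: (8, 1)  from 1·(7,1) + (1,0)
step 2: (23, 3)  from 2·(8,1) + (7,1)
step 3: (31, 4)  from 1·(23,3) + (8,1)
(x₁, y₁) = (31, 4);  31² − 60·4² = 1 ✓
(31+4√60)^2 = 1921 + 248√60

31 4
1921 248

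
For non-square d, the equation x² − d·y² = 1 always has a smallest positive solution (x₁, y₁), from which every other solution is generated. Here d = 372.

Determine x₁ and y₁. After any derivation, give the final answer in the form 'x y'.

√372 = [19; 3,2,12,2,3,38, …], period ℓ=6 (even) → k=5
i=0: a=19 ⇒ p=19, q=1
…
i=2: a=2 ⇒ p=135, q=7
…
i=4: a=2 ⇒ p=3491, q=181
i=5: a=3 ⇒ p=12151, q=630
fundamental: x₁=12151, y₁=630  (since 147646801 − 372·396900 = 1)

12151 630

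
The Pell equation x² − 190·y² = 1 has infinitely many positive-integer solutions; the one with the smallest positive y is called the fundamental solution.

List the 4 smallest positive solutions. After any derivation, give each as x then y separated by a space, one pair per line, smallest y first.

[13; 1,3,1,1,1,…,3,1,26] for √190; ℓ=14 ⇒ convergent index 13
a_0=13:  p_0=13·1+0=13,  q_0=13·0+1=1
a_1=1:  p_1=1·13+1=14,  q_1=1·1+0=1
…
a_7=2:  p_7=2·510+193=1213,  q_7=2·37+14=88
…
a_12=3:  p_12=3·11234+7085=40787,  q_12=3·815+514=2959
a_13=1:  p_13=1·40787+11234=52021,  q_13=1·2959+815=3774
(x₁, y₁) = (52021, 3774);  52021² − 190·3774² = 1 ✓
n=2: (52021,3774)∘(52021,3774) = (52021·52021+190·3774·3774, 52021·3774+3774·52021) = (5412368881,392654508)
n=3: (5412368881,392654508)∘(52021,3774) = (52021·5412368881+190·3774·392654508, 52021·392654508+3774·5412368881) = (563113683064981,40852560317562)
n=4: (563113683064981,40852560317562)∘(52021,3774) = (52021·563113683064981+190·3774·40852560317562, 52021·40852560317562+3774·563113683064981) = (58587473808034384321,4250382080167131096)

52021 3774
5412368881 392654508
563113683064981 40852560317562
58587473808034384321 4250382080167131096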